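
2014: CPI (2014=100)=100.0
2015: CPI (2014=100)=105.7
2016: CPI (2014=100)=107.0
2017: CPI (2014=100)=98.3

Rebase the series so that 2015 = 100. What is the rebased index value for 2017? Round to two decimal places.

93.00

Rebased(2017) = 98.3 / 105.7 × 100 = 92.9991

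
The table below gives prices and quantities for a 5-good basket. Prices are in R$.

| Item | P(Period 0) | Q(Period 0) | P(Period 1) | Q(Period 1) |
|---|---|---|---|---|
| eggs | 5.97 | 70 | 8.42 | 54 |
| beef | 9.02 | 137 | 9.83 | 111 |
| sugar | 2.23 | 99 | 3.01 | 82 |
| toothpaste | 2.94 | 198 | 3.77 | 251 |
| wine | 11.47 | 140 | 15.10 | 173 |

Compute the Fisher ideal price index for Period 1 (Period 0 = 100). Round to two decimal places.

125.98

Laspeyres component (base-period weights):
ΣP(Period 1)Q(Period 0) = 8.42×70 + 9.83×137 + 3.01×99 + 3.77×198 + 15.10×140 = 589.4 + 1346.71 + 297.99 + 746.46 + 2114 = 5094.56
ΣP(Period 0)Q(Period 0) = 5.97×70 + 9.02×137 + 2.23×99 + 2.94×198 + 11.47×140 = 417.9 + 1235.74 + 220.77 + 582.12 + 1605.8 = 4062.33
L = 5094.56 / 4062.33 × 100 = 125.4098
Paasche component (current-period weights):
ΣP(Period 1)Q(Period 1) = 8.42×54 + 9.83×111 + 3.01×82 + 3.77×251 + 15.10×173 = 454.68 + 1091.13 + 246.82 + 946.27 + 2612.3 = 5351.2
ΣP(Period 0)Q(Period 1) = 5.97×54 + 9.02×111 + 2.23×82 + 2.94×251 + 11.47×173 = 322.38 + 1001.22 + 182.86 + 737.94 + 1984.31 = 4228.71
P = 5351.2 / 4228.71 × 100 = 126.5445
Fisher = √(L × P) = √(125.4098 × 126.5445) = 125.9759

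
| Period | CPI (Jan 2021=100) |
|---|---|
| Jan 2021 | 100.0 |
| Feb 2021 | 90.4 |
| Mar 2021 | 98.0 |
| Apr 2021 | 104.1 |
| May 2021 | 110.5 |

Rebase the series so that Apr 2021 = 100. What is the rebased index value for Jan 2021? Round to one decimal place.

Rebased(Jan 2021) = 100.0 / 104.1 × 100 = 96.0615

96.1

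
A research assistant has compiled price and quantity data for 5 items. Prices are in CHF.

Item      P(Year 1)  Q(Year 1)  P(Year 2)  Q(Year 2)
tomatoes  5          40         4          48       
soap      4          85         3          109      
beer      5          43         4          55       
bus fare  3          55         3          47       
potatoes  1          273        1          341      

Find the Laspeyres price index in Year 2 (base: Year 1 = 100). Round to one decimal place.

Laspeyres price index uses base-period quantities as weights.
ΣP(Year 2)·Q(Year 1) = 4×40 + 3×85 + 4×43 + 3×55 + 1×273 = 160 + 255 + 172 + 165 + 273 = 1025
ΣP(Year 1)·Q(Year 1) = 5×40 + 4×85 + 5×43 + 3×55 + 1×273 = 200 + 340 + 215 + 165 + 273 = 1193
Index = 1025 / 1193 × 100 = 85.9179

85.9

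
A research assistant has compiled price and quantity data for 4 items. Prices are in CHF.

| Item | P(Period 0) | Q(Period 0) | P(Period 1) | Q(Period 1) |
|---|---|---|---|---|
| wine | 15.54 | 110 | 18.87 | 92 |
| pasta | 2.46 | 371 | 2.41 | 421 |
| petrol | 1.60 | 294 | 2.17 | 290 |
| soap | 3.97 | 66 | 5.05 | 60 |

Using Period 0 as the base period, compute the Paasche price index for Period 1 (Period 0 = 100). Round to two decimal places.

116.27

Paasche price index uses current-period quantities as weights.
ΣP(Period 1)·Q(Period 1) = 18.87×92 + 2.41×421 + 2.17×290 + 5.05×60 = 1736.04 + 1014.61 + 629.3 + 303 = 3682.95
ΣP(Period 0)·Q(Period 1) = 15.54×92 + 2.46×421 + 1.60×290 + 3.97×60 = 1429.68 + 1035.66 + 464 + 238.2 = 3167.54
Index = 3682.95 / 3167.54 × 100 = 116.2716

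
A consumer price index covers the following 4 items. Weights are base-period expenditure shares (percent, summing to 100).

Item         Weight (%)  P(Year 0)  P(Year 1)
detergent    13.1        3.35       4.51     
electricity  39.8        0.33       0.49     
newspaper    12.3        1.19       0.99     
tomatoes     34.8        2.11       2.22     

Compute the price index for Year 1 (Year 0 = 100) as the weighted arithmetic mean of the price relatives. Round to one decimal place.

detergent: 13.1 × (4.51/3.35) = 13.1 × 1.346269 = 17.6361
electricity: 39.8 × (0.49/0.33) = 39.8 × 1.484848 = 59.0970
newspaper: 12.3 × (0.99/1.19) = 12.3 × 0.831933 = 10.2328
tomatoes: 34.8 × (2.22/2.11) = 34.8 × 1.052133 = 36.6142
Index = Σ wᵢ·(p₁ᵢ/p₀ᵢ) = 17.6361 + 59.0970 + 10.2328 + 36.6142 = 123.5801

123.6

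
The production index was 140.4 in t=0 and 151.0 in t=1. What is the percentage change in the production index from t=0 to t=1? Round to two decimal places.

7.55%

Change = (151.0 − 140.4) / 140.4 × 100
       = 10.6 / 140.4 × 100 = 7.5499%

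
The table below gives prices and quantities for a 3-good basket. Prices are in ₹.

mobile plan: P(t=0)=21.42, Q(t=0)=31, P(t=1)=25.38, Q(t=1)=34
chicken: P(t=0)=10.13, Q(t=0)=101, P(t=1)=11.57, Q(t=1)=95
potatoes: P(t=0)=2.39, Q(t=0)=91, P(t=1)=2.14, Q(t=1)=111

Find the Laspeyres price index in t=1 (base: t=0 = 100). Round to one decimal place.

112.9

Laspeyres price index uses base-period quantities as weights.
ΣP(t=1)·Q(t=0) = 25.38×31 + 11.57×101 + 2.14×91 = 786.78 + 1168.57 + 194.74 = 2150.09
ΣP(t=0)·Q(t=0) = 21.42×31 + 10.13×101 + 2.39×91 = 664.02 + 1023.13 + 217.49 = 1904.64
Index = 2150.09 / 1904.64 × 100 = 112.8869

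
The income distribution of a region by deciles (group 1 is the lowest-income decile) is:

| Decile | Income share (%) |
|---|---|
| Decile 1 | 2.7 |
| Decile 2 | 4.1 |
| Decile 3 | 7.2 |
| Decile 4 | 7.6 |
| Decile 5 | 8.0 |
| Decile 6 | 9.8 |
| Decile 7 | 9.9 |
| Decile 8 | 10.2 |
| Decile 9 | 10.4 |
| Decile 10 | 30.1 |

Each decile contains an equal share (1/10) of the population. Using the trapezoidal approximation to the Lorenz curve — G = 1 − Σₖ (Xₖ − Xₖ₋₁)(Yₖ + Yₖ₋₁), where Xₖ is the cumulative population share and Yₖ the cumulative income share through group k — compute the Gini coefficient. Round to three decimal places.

0.314

Cumulative income shares Yₖ: 0.0270, 0.0680, 0.1400, 0.2160, 0.2960, 0.3940, 0.4930, 0.5950, 0.6990, 1.0000
Σ (Xₖ−Xₖ₋₁)(Yₖ+Yₖ₋₁) = (1/10)(0.0270+0.0000) + (1/10)(0.0680+0.0270) + (1/10)(0.1400+0.0680) + (1/10)(0.2160+0.1400) + (1/10)(0.2960+0.2160) + (1/10)(0.3940+0.2960) + (1/10)(0.4930+0.3940) + (1/10)(0.5950+0.4930) + (1/10)(0.6990+0.5950) + (1/10)(1.0000+0.6990)
  = 0.0027 + 0.0095 + 0.0208 + 0.0356 + 0.0512 + 0.0690 + 0.0887 + 0.1088 + 0.1294 + 0.1699 = 0.6856
G = 1 − 0.6856 = 0.3144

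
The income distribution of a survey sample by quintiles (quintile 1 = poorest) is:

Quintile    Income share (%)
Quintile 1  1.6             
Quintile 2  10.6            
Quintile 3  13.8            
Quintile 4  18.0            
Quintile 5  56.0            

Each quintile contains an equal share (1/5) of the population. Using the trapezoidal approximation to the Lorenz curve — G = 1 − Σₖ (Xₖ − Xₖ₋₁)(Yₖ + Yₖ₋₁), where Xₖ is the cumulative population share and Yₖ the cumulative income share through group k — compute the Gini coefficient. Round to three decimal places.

Cumulative income shares Yₖ: 0.0160, 0.1220, 0.2600, 0.4400, 1.0000
Σ (Xₖ−Xₖ₋₁)(Yₖ+Yₖ₋₁) = (1/5)(0.0160+0.0000) + (1/5)(0.1220+0.0160) + (1/5)(0.2600+0.1220) + (1/5)(0.4400+0.2600) + (1/5)(1.0000+0.4400)
  = 0.0032 + 0.0276 + 0.0764 + 0.1400 + 0.2880 = 0.5352
G = 1 − 0.5352 = 0.4648

0.465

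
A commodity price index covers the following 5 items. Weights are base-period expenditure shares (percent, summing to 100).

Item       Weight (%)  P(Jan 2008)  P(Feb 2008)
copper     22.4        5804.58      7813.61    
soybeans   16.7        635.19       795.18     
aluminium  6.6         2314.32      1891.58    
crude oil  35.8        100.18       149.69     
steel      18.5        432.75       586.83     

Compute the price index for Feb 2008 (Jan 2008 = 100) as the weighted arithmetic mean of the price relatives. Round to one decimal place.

135.0

copper: 22.4 × (7813.61/5804.58) = 22.4 × 1.346111 = 30.1529
soybeans: 16.7 × (795.18/635.19) = 16.7 × 1.251877 = 20.9064
aluminium: 6.6 × (1891.58/2314.32) = 6.6 × 0.817337 = 5.3944
crude oil: 35.8 × (149.69/100.18) = 35.8 × 1.494210 = 53.4927
steel: 18.5 × (586.83/432.75) = 18.5 × 1.356049 = 25.0869
Index = Σ wᵢ·(p₁ᵢ/p₀ᵢ) = 30.1529 + 20.9064 + 5.3944 + 53.4927 + 25.0869 = 135.0333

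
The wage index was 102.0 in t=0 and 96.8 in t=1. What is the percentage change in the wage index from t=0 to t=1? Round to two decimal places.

-5.10%

Change = (96.8 − 102.0) / 102.0 × 100
       = -5.2 / 102.0 × 100 = -5.0980%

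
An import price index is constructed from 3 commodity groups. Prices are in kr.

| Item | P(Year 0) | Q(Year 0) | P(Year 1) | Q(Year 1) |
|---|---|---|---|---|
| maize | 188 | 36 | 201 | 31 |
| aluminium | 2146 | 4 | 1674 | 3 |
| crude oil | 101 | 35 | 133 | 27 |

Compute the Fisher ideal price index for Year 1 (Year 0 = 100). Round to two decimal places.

98.71

Laspeyres component (base-period weights):
ΣP(Year 1)Q(Year 0) = 201×36 + 1674×4 + 133×35 = 7236 + 6696 + 4655 = 18587
ΣP(Year 0)Q(Year 0) = 188×36 + 2146×4 + 101×35 = 6768 + 8584 + 3535 = 18887
L = 18587 / 18887 × 100 = 98.4116
Paasche component (current-period weights):
ΣP(Year 1)Q(Year 1) = 201×31 + 1674×3 + 133×27 = 6231 + 5022 + 3591 = 14844
ΣP(Year 0)Q(Year 1) = 188×31 + 2146×3 + 101×27 = 5828 + 6438 + 2727 = 14993
P = 14844 / 14993 × 100 = 99.0062
Fisher = √(L × P) = √(98.4116 × 99.0062) = 98.7085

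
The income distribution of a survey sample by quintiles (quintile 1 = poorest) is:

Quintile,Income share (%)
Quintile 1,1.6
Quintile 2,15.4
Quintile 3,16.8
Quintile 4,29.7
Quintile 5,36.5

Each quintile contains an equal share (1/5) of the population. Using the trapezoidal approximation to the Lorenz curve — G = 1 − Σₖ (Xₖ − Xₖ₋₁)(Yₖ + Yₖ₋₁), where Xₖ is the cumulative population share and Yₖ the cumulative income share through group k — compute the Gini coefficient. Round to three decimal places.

0.336

Cumulative income shares Yₖ: 0.0160, 0.1700, 0.3380, 0.6350, 1.0000
Σ (Xₖ−Xₖ₋₁)(Yₖ+Yₖ₋₁) = (1/5)(0.0160+0.0000) + (1/5)(0.1700+0.0160) + (1/5)(0.3380+0.1700) + (1/5)(0.6350+0.3380) + (1/5)(1.0000+0.6350)
  = 0.0032 + 0.0372 + 0.1016 + 0.1946 + 0.3270 = 0.6636
G = 1 − 0.6636 = 0.3364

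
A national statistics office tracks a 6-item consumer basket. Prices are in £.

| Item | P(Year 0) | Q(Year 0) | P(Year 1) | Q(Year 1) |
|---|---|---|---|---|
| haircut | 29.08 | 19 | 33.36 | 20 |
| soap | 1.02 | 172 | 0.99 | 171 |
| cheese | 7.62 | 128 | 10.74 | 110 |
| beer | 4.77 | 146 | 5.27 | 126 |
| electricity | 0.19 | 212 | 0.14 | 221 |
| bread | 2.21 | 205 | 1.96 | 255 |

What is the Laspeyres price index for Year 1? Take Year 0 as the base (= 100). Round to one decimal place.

116.8

Laspeyres price index uses base-period quantities as weights.
ΣP(Year 1)·Q(Year 0) = 33.36×19 + 0.99×172 + 10.74×128 + 5.27×146 + 0.14×212 + 1.96×205 = 633.84 + 170.28 + 1374.72 + 769.42 + 29.68 + 401.8 = 3379.74
ΣP(Year 0)·Q(Year 0) = 29.08×19 + 1.02×172 + 7.62×128 + 4.77×146 + 0.19×212 + 2.21×205 = 552.52 + 175.44 + 975.36 + 696.42 + 40.28 + 453.05 = 2893.07
Index = 3379.74 / 2893.07 × 100 = 116.8219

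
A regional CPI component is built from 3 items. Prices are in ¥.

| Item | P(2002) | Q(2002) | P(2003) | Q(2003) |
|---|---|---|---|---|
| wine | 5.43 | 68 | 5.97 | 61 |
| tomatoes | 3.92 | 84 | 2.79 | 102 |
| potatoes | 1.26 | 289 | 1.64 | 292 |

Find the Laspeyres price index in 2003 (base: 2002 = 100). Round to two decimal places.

Laspeyres price index uses base-period quantities as weights.
ΣP(2003)·Q(2002) = 5.97×68 + 2.79×84 + 1.64×289 = 405.96 + 234.36 + 473.96 = 1114.28
ΣP(2002)·Q(2002) = 5.43×68 + 3.92×84 + 1.26×289 = 369.24 + 329.28 + 364.14 = 1062.66
Index = 1114.28 / 1062.66 × 100 = 104.8576

104.86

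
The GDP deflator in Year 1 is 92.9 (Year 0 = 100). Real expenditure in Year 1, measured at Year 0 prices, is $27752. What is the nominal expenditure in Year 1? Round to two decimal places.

Nominal = Real × (Index/100) = 27752 × (92.9/100)
        = 27752 × 0.929 = 25781.6080

25781.61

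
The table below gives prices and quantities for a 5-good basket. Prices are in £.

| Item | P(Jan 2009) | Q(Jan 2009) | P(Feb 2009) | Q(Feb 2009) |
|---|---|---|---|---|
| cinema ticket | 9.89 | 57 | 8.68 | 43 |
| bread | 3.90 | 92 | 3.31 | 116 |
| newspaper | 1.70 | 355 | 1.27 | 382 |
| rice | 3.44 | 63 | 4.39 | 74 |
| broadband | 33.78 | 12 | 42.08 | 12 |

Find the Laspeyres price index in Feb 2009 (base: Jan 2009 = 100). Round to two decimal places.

Laspeyres price index uses base-period quantities as weights.
ΣP(Feb 2009)·Q(Jan 2009) = 8.68×57 + 3.31×92 + 1.27×355 + 4.39×63 + 42.08×12 = 494.76 + 304.52 + 450.85 + 276.57 + 504.96 = 2031.66
ΣP(Jan 2009)·Q(Jan 2009) = 9.89×57 + 3.90×92 + 1.70×355 + 3.44×63 + 33.78×12 = 563.73 + 358.8 + 603.5 + 216.72 + 405.36 = 2148.11
Index = 2031.66 / 2148.11 × 100 = 94.5790

94.58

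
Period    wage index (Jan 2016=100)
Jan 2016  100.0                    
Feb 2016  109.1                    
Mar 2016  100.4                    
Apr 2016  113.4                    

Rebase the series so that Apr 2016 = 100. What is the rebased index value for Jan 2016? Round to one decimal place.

88.2

Rebased(Jan 2016) = 100.0 / 113.4 × 100 = 88.1834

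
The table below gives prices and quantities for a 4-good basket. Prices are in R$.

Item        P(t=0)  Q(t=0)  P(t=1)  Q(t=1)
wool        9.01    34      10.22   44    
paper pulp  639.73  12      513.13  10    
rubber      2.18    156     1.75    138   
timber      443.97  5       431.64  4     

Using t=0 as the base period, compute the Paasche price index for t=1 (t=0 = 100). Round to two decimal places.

85.10

Paasche price index uses current-period quantities as weights.
ΣP(t=1)·Q(t=1) = 10.22×44 + 513.13×10 + 1.75×138 + 431.64×4 = 449.68 + 5131.3 + 241.5 + 1726.56 = 7549.04
ΣP(t=0)·Q(t=1) = 9.01×44 + 639.73×10 + 2.18×138 + 443.97×4 = 396.44 + 6397.3 + 300.84 + 1775.88 = 8870.46
Index = 7549.04 / 8870.46 × 100 = 85.1031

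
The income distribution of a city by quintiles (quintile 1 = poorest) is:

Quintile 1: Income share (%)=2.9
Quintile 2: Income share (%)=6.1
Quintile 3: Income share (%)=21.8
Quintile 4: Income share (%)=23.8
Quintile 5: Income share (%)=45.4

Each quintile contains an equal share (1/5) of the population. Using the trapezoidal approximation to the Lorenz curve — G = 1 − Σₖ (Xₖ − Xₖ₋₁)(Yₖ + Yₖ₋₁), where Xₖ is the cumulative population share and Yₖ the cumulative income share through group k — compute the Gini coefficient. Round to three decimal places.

0.411

Cumulative income shares Yₖ: 0.0290, 0.0900, 0.3080, 0.5460, 1.0000
Σ (Xₖ−Xₖ₋₁)(Yₖ+Yₖ₋₁) = (1/5)(0.0290+0.0000) + (1/5)(0.0900+0.0290) + (1/5)(0.3080+0.0900) + (1/5)(0.5460+0.3080) + (1/5)(1.0000+0.5460)
  = 0.0058 + 0.0238 + 0.0796 + 0.1708 + 0.3092 = 0.5892
G = 1 − 0.5892 = 0.4108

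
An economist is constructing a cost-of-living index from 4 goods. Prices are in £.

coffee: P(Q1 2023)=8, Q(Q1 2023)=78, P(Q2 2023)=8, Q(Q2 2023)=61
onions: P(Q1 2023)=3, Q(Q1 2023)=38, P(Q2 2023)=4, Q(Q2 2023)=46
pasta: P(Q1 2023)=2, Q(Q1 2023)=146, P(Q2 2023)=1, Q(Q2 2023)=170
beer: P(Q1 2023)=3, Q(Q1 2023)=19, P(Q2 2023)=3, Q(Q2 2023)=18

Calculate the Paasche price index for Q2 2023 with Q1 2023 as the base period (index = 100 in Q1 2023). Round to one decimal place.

87.8

Paasche price index uses current-period quantities as weights.
ΣP(Q2 2023)·Q(Q2 2023) = 8×61 + 4×46 + 1×170 + 3×18 = 488 + 184 + 170 + 54 = 896
ΣP(Q1 2023)·Q(Q2 2023) = 8×61 + 3×46 + 2×170 + 3×18 = 488 + 138 + 340 + 54 = 1020
Index = 896 / 1020 × 100 = 87.8431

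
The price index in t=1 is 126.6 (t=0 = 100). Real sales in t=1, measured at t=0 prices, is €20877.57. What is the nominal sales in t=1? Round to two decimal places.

Nominal = Real × (Index/100) = 20877.57 × (126.6/100)
        = 20877.57 × 1.266 = 26431.0036

26431.00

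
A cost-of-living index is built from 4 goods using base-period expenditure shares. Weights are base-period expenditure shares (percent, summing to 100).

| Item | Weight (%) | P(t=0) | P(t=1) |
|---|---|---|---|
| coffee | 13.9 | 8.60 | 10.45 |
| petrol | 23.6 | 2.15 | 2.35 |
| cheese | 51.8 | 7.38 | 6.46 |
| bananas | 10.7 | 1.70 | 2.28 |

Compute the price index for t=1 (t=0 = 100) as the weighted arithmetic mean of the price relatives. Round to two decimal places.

coffee: 13.9 × (10.45/8.60) = 13.9 × 1.215116 = 16.8901
petrol: 23.6 × (2.35/2.15) = 23.6 × 1.093023 = 25.7953
cheese: 51.8 × (6.46/7.38) = 51.8 × 0.875339 = 45.3425
bananas: 10.7 × (2.28/1.70) = 10.7 × 1.341176 = 14.3506
Index = Σ wᵢ·(p₁ᵢ/p₀ᵢ) = 16.8901 + 25.7953 + 45.3425 + 14.3506 = 102.3786

102.38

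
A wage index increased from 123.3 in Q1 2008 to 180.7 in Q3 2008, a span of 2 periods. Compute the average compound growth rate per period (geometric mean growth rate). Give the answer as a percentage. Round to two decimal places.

Growth factor = (180.7/123.3)^(1/2) = (1.465531)^(1/2) = 1.210591
Growth rate = 1.210591 − 1 = 0.210591 = 21.0591%

21.06%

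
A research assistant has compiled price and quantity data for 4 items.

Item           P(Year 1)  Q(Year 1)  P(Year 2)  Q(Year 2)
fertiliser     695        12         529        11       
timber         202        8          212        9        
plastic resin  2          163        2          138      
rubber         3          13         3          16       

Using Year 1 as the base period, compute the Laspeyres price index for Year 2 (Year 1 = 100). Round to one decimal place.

Laspeyres price index uses base-period quantities as weights.
ΣP(Year 2)·Q(Year 1) = 529×12 + 212×8 + 2×163 + 3×13 = 6348 + 1696 + 326 + 39 = 8409
ΣP(Year 1)·Q(Year 1) = 695×12 + 202×8 + 2×163 + 3×13 = 8340 + 1616 + 326 + 39 = 10321
Index = 8409 / 10321 × 100 = 81.4747

81.5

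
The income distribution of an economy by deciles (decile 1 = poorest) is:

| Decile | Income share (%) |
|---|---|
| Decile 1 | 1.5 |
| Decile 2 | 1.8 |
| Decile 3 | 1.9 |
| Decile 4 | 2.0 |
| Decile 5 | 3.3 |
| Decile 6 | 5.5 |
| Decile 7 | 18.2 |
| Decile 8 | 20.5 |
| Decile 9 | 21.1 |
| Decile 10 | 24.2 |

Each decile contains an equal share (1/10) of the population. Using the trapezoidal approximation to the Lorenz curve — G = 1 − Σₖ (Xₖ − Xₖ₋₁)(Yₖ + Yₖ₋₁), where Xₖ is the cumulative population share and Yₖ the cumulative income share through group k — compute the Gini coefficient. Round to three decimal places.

Cumulative income shares Yₖ: 0.0150, 0.0330, 0.0520, 0.0720, 0.1050, 0.1600, 0.3420, 0.5470, 0.7580, 1.0000
Σ (Xₖ−Xₖ₋₁)(Yₖ+Yₖ₋₁) = (1/10)(0.0150+0.0000) + (1/10)(0.0330+0.0150) + (1/10)(0.0520+0.0330) + (1/10)(0.0720+0.0520) + (1/10)(0.1050+0.0720) + (1/10)(0.1600+0.1050) + (1/10)(0.3420+0.1600) + (1/10)(0.5470+0.3420) + (1/10)(0.7580+0.5470) + (1/10)(1.0000+0.7580)
  = 0.0015 + 0.0048 + 0.0085 + 0.0124 + 0.0177 + 0.0265 + 0.0502 + 0.0889 + 0.1305 + 0.1758 = 0.5168
G = 1 − 0.5168 = 0.4832

0.483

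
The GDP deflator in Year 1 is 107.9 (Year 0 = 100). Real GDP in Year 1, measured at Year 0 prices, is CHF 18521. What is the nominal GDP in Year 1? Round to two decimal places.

19984.16

Nominal = Real × (Index/100) = 18521 × (107.9/100)
        = 18521 × 1.079 = 19984.1590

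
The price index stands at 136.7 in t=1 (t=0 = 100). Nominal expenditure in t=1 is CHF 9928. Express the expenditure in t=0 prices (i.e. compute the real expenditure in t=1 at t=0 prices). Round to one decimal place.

7262.6

Real = Nominal ÷ (Index/100) = 9928 ÷ (136.7/100)
     = 9928 ÷ 1.367 = 7262.6189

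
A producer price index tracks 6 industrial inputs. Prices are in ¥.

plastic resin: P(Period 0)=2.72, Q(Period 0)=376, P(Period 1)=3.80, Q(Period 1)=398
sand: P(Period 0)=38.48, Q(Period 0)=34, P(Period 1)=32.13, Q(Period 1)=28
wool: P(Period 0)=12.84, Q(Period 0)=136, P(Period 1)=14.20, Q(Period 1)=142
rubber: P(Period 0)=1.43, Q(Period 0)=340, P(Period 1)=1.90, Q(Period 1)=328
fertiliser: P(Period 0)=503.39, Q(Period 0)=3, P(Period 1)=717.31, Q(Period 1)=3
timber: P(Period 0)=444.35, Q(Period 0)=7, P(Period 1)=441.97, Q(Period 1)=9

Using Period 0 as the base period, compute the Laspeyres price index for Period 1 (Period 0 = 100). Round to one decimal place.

112.6

Laspeyres price index uses base-period quantities as weights.
ΣP(Period 1)·Q(Period 0) = 3.80×376 + 32.13×34 + 14.20×136 + 1.90×340 + 717.31×3 + 441.97×7 = 1428.8 + 1092.42 + 1931.2 + 646 + 2151.93 + 3093.79 = 10344.14
ΣP(Period 0)·Q(Period 0) = 2.72×376 + 38.48×34 + 12.84×136 + 1.43×340 + 503.39×3 + 444.35×7 = 1022.72 + 1308.32 + 1746.24 + 486.2 + 1510.17 + 3110.45 = 9184.1
Index = 10344.14 / 9184.1 × 100 = 112.6310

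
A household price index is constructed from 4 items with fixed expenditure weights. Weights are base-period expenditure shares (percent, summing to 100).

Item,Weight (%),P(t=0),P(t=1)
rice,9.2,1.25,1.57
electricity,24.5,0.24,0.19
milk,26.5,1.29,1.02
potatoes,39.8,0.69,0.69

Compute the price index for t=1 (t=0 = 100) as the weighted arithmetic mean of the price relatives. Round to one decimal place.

rice: 9.2 × (1.57/1.25) = 9.2 × 1.256000 = 11.5552
electricity: 24.5 × (0.19/0.24) = 24.5 × 0.791667 = 19.3958
milk: 26.5 × (1.02/1.29) = 26.5 × 0.790698 = 20.9535
potatoes: 39.8 × (0.69/0.69) = 39.8 × 1.000000 = 39.8000
Index = Σ wᵢ·(p₁ᵢ/p₀ᵢ) = 11.5552 + 19.3958 + 20.9535 + 39.8000 = 91.7045

91.7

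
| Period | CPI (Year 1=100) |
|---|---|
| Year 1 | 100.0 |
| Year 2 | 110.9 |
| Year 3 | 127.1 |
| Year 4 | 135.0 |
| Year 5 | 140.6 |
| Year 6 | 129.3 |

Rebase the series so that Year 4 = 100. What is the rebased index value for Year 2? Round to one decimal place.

82.1

Rebased(Year 2) = 110.9 / 135.0 × 100 = 82.1481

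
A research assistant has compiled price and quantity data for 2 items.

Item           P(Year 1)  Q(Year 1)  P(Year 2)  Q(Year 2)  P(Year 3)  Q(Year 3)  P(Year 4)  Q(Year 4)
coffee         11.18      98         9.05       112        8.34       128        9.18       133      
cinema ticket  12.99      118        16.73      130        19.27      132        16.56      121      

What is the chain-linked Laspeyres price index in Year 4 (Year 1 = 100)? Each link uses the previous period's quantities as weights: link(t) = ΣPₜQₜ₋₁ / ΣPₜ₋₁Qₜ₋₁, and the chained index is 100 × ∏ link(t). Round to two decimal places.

Link Year 1→Year 2:
ΣP(Year 2)Q(Year 1) = 9.05×98 + 16.73×118 = 886.9 + 1974.14 = 2861.04
ΣP(Year 1)Q(Year 1) = 11.18×98 + 12.99×118 = 1095.64 + 1532.82 = 2628.46
link = 2861.04/2628.46 = 1.088485
Link Year 2→Year 3:
ΣP(Year 3)Q(Year 2) = 8.34×112 + 19.27×130 = 934.08 + 2505.1 = 3439.18
ΣP(Year 2)Q(Year 2) = 9.05×112 + 16.73×130 = 1013.6 + 2174.9 = 3188.5
link = 3439.18/3188.5 = 1.078620
Link Year 3→Year 4:
ΣP(Year 4)Q(Year 3) = 9.18×128 + 16.56×132 = 1175.04 + 2185.92 = 3360.96
ΣP(Year 3)Q(Year 3) = 8.34×128 + 19.27×132 = 1067.52 + 2543.64 = 3611.16
link = 3360.96/3611.16 = 0.930715
Chained index = 100 × 1.088485 × 1.078620 × 0.930715 = 109.2717

109.27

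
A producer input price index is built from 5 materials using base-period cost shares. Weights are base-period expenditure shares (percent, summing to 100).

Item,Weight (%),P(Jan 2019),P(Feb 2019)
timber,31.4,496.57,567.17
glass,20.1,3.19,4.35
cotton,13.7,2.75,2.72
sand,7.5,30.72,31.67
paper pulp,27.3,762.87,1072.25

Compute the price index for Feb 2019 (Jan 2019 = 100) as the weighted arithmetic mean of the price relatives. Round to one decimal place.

122.9

timber: 31.4 × (567.17/496.57) = 31.4 × 1.142175 = 35.8643
glass: 20.1 × (4.35/3.19) = 20.1 × 1.363636 = 27.4091
cotton: 13.7 × (2.72/2.75) = 13.7 × 0.989091 = 13.5505
sand: 7.5 × (31.67/30.72) = 7.5 × 1.030924 = 7.7319
paper pulp: 27.3 × (1072.25/762.87) = 27.3 × 1.405547 = 38.3714
Index = Σ wᵢ·(p₁ᵢ/p₀ᵢ) = 35.8643 + 27.4091 + 13.5505 + 7.7319 + 38.3714 = 122.9273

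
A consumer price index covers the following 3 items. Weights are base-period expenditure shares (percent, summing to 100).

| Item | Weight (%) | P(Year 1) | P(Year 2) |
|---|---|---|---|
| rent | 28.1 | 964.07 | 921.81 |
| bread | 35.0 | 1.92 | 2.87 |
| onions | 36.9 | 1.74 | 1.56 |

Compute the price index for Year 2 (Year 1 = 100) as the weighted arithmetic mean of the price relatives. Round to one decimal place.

rent: 28.1 × (921.81/964.07) = 28.1 × 0.956165 = 26.8682
bread: 35.0 × (2.87/1.92) = 35.0 × 1.494792 = 52.3177
onions: 36.9 × (1.56/1.74) = 36.9 × 0.896552 = 33.0828
Index = Σ wᵢ·(p₁ᵢ/p₀ᵢ) = 26.8682 + 52.3177 + 33.0828 = 112.2687

112.3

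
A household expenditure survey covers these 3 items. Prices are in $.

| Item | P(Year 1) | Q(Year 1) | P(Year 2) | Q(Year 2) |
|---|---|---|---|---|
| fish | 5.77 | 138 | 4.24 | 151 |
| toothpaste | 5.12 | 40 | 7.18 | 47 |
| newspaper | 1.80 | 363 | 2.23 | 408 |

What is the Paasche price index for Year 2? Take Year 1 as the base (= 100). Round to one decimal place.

102.2

Paasche price index uses current-period quantities as weights.
ΣP(Year 2)·Q(Year 2) = 4.24×151 + 7.18×47 + 2.23×408 = 640.24 + 337.46 + 909.84 = 1887.54
ΣP(Year 1)·Q(Year 2) = 5.77×151 + 5.12×47 + 1.80×408 = 871.27 + 240.64 + 734.4 = 1846.31
Index = 1887.54 / 1846.31 × 100 = 102.2331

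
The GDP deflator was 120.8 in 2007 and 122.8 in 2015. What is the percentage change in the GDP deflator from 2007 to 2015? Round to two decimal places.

Change = (122.8 − 120.8) / 120.8 × 100
       = 2.0 / 120.8 × 100 = 1.6556%

1.66%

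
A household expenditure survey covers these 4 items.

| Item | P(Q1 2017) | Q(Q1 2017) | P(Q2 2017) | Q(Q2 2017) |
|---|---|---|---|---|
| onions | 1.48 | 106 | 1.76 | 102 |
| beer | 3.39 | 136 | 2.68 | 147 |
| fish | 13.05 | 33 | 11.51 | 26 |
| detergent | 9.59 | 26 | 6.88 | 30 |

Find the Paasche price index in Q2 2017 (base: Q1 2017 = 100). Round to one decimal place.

84.6

Paasche price index uses current-period quantities as weights.
ΣP(Q2 2017)·Q(Q2 2017) = 1.76×102 + 2.68×147 + 11.51×26 + 6.88×30 = 179.52 + 393.96 + 299.26 + 206.4 = 1079.14
ΣP(Q1 2017)·Q(Q2 2017) = 1.48×102 + 3.39×147 + 13.05×26 + 9.59×30 = 150.96 + 498.33 + 339.3 + 287.7 = 1276.29
Index = 1079.14 / 1276.29 × 100 = 84.5529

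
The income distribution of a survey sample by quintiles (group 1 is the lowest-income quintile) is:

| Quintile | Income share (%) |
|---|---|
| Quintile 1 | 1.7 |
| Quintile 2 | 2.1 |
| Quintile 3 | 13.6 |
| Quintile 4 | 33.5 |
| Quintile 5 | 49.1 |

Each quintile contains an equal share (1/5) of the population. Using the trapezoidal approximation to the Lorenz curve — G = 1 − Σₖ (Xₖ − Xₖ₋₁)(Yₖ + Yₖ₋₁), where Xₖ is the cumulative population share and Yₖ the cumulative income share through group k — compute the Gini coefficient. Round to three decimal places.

Cumulative income shares Yₖ: 0.0170, 0.0380, 0.1740, 0.5090, 1.0000
Σ (Xₖ−Xₖ₋₁)(Yₖ+Yₖ₋₁) = (1/5)(0.0170+0.0000) + (1/5)(0.0380+0.0170) + (1/5)(0.1740+0.0380) + (1/5)(0.5090+0.1740) + (1/5)(1.0000+0.5090)
  = 0.0034 + 0.0110 + 0.0424 + 0.1366 + 0.3018 = 0.4952
G = 1 − 0.4952 = 0.5048

0.505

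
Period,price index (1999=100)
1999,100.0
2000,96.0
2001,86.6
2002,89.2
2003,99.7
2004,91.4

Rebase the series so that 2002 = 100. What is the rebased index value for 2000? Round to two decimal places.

107.62

Rebased(2000) = 96.0 / 89.2 × 100 = 107.6233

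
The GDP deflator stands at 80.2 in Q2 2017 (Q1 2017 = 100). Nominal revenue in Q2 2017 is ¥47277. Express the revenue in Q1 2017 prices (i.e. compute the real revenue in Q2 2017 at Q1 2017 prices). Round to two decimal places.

Real = Nominal ÷ (Index/100) = 47277 ÷ (80.2/100)
     = 47277 ÷ 0.802 = 58948.8778

58948.88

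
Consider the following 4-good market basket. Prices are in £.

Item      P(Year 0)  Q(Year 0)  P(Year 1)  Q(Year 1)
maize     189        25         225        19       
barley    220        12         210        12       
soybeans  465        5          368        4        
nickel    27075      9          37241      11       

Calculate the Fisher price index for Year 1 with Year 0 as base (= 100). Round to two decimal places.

136.42

Laspeyres component (base-period weights):
ΣP(Year 1)Q(Year 0) = 225×25 + 210×12 + 368×5 + 37241×9 = 5625 + 2520 + 1840 + 335169 = 345154
ΣP(Year 0)Q(Year 0) = 189×25 + 220×12 + 465×5 + 27075×9 = 4725 + 2640 + 2325 + 243675 = 253365
L = 345154 / 253365 × 100 = 136.2280
Paasche component (current-period weights):
ΣP(Year 1)Q(Year 1) = 225×19 + 210×12 + 368×4 + 37241×11 = 4275 + 2520 + 1472 + 409651 = 417918
ΣP(Year 0)Q(Year 1) = 189×19 + 220×12 + 465×4 + 27075×11 = 3591 + 2640 + 1860 + 297825 = 305916
P = 417918 / 305916 × 100 = 136.6120
Fisher = √(L × P) = √(136.2280 × 136.6120) = 136.4199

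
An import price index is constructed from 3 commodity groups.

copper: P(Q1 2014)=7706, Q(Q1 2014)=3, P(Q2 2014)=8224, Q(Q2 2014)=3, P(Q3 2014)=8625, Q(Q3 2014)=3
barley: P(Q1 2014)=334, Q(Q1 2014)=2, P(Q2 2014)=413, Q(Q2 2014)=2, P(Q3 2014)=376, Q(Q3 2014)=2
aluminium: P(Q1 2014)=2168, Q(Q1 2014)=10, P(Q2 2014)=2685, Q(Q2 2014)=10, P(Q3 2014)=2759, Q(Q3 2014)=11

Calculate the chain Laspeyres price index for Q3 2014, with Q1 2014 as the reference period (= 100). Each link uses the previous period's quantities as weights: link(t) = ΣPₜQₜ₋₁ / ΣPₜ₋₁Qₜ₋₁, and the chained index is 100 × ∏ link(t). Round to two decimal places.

Link Q1 2014→Q2 2014:
ΣP(Q2 2014)Q(Q1 2014) = 8224×3 + 413×2 + 2685×10 = 24672 + 826 + 26850 = 52348
ΣP(Q1 2014)Q(Q1 2014) = 7706×3 + 334×2 + 2168×10 = 23118 + 668 + 21680 = 45466
link = 52348/45466 = 1.151366
Link Q2 2014→Q3 2014:
ΣP(Q3 2014)Q(Q2 2014) = 8625×3 + 376×2 + 2759×10 = 25875 + 752 + 27590 = 54217
ΣP(Q2 2014)Q(Q2 2014) = 8224×3 + 413×2 + 2685×10 = 24672 + 826 + 26850 = 52348
link = 54217/52348 = 1.035703
Chained index = 100 × 1.151366 × 1.035703 = 119.2473

119.25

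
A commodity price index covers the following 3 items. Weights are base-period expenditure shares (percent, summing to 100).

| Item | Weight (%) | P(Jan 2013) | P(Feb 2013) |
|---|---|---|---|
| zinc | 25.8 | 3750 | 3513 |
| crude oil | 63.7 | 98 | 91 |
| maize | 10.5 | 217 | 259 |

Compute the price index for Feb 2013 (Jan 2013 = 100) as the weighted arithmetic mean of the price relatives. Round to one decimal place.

zinc: 25.8 × (3513/3750) = 25.8 × 0.936800 = 24.1694
crude oil: 63.7 × (91/98) = 63.7 × 0.928571 = 59.1500
maize: 10.5 × (259/217) = 10.5 × 1.193548 = 12.5323
Index = Σ wᵢ·(p₁ᵢ/p₀ᵢ) = 24.1694 + 59.1500 + 12.5323 = 95.8517

95.9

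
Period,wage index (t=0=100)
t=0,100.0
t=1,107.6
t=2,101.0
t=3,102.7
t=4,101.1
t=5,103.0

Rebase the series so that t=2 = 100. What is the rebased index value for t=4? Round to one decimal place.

Rebased(t=4) = 101.1 / 101.0 × 100 = 100.0990

100.1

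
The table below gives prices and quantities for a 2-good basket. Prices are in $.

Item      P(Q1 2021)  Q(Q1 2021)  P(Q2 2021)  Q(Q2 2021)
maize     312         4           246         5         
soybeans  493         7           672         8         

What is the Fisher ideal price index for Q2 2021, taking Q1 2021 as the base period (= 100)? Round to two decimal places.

Laspeyres component (base-period weights):
ΣP(Q2 2021)Q(Q1 2021) = 246×4 + 672×7 = 984 + 4704 = 5688
ΣP(Q1 2021)Q(Q1 2021) = 312×4 + 493×7 = 1248 + 3451 = 4699
L = 5688 / 4699 × 100 = 121.0470
Paasche component (current-period weights):
ΣP(Q2 2021)Q(Q2 2021) = 246×5 + 672×8 = 1230 + 5376 = 6606
ΣP(Q1 2021)Q(Q2 2021) = 312×5 + 493×8 = 1560 + 3944 = 5504
P = 6606 / 5504 × 100 = 120.0218
Fisher = √(L × P) = √(121.0470 × 120.0218) = 120.5333

120.53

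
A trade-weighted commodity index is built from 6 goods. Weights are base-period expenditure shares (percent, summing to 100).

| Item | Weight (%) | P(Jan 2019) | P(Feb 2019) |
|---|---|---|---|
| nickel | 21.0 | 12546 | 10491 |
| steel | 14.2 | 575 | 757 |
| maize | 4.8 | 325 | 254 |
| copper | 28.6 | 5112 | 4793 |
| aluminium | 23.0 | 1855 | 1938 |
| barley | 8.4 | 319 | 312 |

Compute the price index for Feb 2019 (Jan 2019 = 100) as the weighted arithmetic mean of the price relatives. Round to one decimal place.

99.1

nickel: 21.0 × (10491/12546) = 21.0 × 0.836203 = 17.5603
steel: 14.2 × (757/575) = 14.2 × 1.316522 = 18.6946
maize: 4.8 × (254/325) = 4.8 × 0.781538 = 3.7514
copper: 28.6 × (4793/5112) = 28.6 × 0.937598 = 26.8153
aluminium: 23.0 × (1938/1855) = 23.0 × 1.044744 = 24.0291
barley: 8.4 × (312/319) = 8.4 × 0.978056 = 8.2157
Index = Σ wᵢ·(p₁ᵢ/p₀ᵢ) = 17.5603 + 18.6946 + 3.7514 + 26.8153 + 24.0291 + 8.2157 = 99.0663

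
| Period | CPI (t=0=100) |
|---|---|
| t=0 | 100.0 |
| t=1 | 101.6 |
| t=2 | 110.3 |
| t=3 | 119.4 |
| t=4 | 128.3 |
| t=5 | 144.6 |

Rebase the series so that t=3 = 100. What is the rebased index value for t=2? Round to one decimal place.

92.4

Rebased(t=2) = 110.3 / 119.4 × 100 = 92.3786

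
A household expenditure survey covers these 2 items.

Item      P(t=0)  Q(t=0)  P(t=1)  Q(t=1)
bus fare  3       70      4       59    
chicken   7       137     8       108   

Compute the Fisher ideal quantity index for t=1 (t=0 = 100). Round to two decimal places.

Laspeyres component (base-period weights):
ΣP(t=0)Q(t=1) = 3×59 + 7×108 = 177 + 756 = 933
ΣP(t=0)Q(t=0) = 3×70 + 7×137 = 210 + 959 = 1169
L = 933 / 1169 × 100 = 79.8118
Paasche component (current-period weights):
ΣP(t=1)Q(t=1) = 4×59 + 8×108 = 236 + 864 = 1100
ΣP(t=1)Q(t=0) = 4×70 + 8×137 = 280 + 1096 = 1376
P = 1100 / 1376 × 100 = 79.9419
Fisher = √(L × P) = √(79.8118 × 79.9419) = 79.8768

79.88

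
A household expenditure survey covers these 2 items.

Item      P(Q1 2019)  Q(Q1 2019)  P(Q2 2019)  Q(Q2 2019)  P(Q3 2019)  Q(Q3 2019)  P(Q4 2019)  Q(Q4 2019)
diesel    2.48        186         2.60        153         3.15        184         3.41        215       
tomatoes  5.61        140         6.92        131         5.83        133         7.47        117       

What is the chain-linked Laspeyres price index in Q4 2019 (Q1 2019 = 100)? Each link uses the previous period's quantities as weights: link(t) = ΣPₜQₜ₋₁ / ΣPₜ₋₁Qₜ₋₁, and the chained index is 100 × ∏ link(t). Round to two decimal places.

133.10

Link Q1 2019→Q2 2019:
ΣP(Q2 2019)Q(Q1 2019) = 2.60×186 + 6.92×140 = 483.6 + 968.8 = 1452.4
ΣP(Q1 2019)Q(Q1 2019) = 2.48×186 + 5.61×140 = 461.28 + 785.4 = 1246.68
link = 1452.4/1246.68 = 1.165014
Link Q2 2019→Q3 2019:
ΣP(Q3 2019)Q(Q2 2019) = 3.15×153 + 5.83×131 = 481.95 + 763.73 = 1245.68
ΣP(Q2 2019)Q(Q2 2019) = 2.60×153 + 6.92×131 = 397.8 + 906.52 = 1304.32
link = 1245.68/1304.32 = 0.955042
Link Q3 2019→Q4 2019:
ΣP(Q4 2019)Q(Q3 2019) = 3.41×184 + 7.47×133 = 627.44 + 993.51 = 1620.95
ΣP(Q3 2019)Q(Q3 2019) = 3.15×184 + 5.83×133 = 579.6 + 775.39 = 1354.99
link = 1620.95/1354.99 = 1.196282
Chained index = 100 × 1.165014 × 0.955042 × 1.196282 = 133.1028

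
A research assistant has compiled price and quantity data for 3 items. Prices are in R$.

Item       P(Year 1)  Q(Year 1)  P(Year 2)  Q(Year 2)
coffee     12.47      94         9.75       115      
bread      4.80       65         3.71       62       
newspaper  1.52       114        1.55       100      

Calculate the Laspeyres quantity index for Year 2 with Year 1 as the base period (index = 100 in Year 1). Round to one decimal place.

113.6

Laspeyres quantity index uses base-period prices as weights.
ΣP(Year 1)·Q(Year 2) = 12.47×115 + 4.80×62 + 1.52×100 = 1434.05 + 297.6 + 152 = 1883.65
ΣP(Year 1)·Q(Year 1) = 12.47×94 + 4.80×65 + 1.52×114 = 1172.18 + 312 + 173.28 = 1657.46
Index = 1883.65 / 1657.46 × 100 = 113.6468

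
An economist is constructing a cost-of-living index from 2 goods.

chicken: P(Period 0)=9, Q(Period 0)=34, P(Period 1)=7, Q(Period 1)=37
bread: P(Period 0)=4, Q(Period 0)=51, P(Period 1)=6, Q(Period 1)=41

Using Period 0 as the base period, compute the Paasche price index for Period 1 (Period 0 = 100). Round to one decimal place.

101.6

Paasche price index uses current-period quantities as weights.
ΣP(Period 1)·Q(Period 1) = 7×37 + 6×41 = 259 + 246 = 505
ΣP(Period 0)·Q(Period 1) = 9×37 + 4×41 = 333 + 164 = 497
Index = 505 / 497 × 100 = 101.6097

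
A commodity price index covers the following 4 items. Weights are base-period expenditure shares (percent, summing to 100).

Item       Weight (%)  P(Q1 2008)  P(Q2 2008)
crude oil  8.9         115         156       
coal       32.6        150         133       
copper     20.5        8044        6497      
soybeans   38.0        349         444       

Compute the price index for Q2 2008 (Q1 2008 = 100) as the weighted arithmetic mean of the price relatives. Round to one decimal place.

crude oil: 8.9 × (156/115) = 8.9 × 1.356522 = 12.0730
coal: 32.6 × (133/150) = 32.6 × 0.886667 = 28.9053
copper: 20.5 × (6497/8044) = 20.5 × 0.807683 = 16.5575
soybeans: 38.0 × (444/349) = 38.0 × 1.272206 = 48.3438
Index = Σ wᵢ·(p₁ᵢ/p₀ᵢ) = 12.0730 + 28.9053 + 16.5575 + 48.3438 = 105.8797

105.9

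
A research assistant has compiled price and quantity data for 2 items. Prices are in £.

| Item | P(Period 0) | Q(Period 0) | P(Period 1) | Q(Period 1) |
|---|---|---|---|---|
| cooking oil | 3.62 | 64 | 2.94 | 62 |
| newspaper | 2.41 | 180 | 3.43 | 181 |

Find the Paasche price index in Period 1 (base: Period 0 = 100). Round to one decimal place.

121.6

Paasche price index uses current-period quantities as weights.
ΣP(Period 1)·Q(Period 1) = 2.94×62 + 3.43×181 = 182.28 + 620.83 = 803.11
ΣP(Period 0)·Q(Period 1) = 3.62×62 + 2.41×181 = 224.44 + 436.21 = 660.65
Index = 803.11 / 660.65 × 100 = 121.5636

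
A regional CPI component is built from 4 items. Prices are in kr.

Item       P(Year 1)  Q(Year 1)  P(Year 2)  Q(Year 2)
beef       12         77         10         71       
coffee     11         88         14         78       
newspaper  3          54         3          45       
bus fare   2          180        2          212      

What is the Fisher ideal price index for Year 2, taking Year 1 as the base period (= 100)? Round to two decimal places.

Laspeyres component (base-period weights):
ΣP(Year 2)Q(Year 1) = 10×77 + 14×88 + 3×54 + 2×180 = 770 + 1232 + 162 + 360 = 2524
ΣP(Year 1)Q(Year 1) = 12×77 + 11×88 + 3×54 + 2×180 = 924 + 968 + 162 + 360 = 2414
L = 2524 / 2414 × 100 = 104.5568
Paasche component (current-period weights):
ΣP(Year 2)Q(Year 2) = 10×71 + 14×78 + 3×45 + 2×212 = 710 + 1092 + 135 + 424 = 2361
ΣP(Year 1)Q(Year 2) = 12×71 + 11×78 + 3×45 + 2×212 = 852 + 858 + 135 + 424 = 2269
P = 2361 / 2269 × 100 = 104.0546
Fisher = √(L × P) = √(104.5568 × 104.0546) = 104.3054

104.31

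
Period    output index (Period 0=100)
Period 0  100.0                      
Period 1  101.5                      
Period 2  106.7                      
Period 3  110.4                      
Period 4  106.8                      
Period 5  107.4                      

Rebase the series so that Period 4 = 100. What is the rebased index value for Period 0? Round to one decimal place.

93.6

Rebased(Period 0) = 100.0 / 106.8 × 100 = 93.6330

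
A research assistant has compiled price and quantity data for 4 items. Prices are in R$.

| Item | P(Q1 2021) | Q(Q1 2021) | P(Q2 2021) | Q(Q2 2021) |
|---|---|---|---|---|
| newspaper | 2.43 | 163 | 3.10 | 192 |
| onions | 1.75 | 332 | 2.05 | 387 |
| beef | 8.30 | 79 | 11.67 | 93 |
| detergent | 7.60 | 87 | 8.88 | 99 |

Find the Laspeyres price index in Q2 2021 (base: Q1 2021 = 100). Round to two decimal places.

125.56

Laspeyres price index uses base-period quantities as weights.
ΣP(Q2 2021)·Q(Q1 2021) = 3.10×163 + 2.05×332 + 11.67×79 + 8.88×87 = 505.3 + 680.6 + 921.93 + 772.56 = 2880.39
ΣP(Q1 2021)·Q(Q1 2021) = 2.43×163 + 1.75×332 + 8.30×79 + 7.60×87 = 396.09 + 581 + 655.7 + 661.2 = 2293.99
Index = 2880.39 / 2293.99 × 100 = 125.5624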